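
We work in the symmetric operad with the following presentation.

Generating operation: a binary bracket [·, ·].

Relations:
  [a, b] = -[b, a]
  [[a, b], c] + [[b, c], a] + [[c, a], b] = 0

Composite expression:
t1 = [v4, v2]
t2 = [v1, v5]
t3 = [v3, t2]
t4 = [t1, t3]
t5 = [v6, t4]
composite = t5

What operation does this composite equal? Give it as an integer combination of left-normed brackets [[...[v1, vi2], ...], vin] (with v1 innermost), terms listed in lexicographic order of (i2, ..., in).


[[[[[v1, v5], v3], v2], v4], v6] - [[[[[v1, v5], v3], v4], v2], v6]


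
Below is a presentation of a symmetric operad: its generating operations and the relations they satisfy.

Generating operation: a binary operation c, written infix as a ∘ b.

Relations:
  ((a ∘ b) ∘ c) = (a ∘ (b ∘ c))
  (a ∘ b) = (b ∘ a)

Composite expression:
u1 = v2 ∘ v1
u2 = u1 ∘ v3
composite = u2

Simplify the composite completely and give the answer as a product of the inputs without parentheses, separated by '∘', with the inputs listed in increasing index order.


v1 ∘ v2 ∘ v3

With c associative and commutative, the v-input set is all that matters.
(v2 ∘ v1) collapses to v2 ∘ v1
((v2 ∘ v1) ∘ v3) collapses to v2 ∘ v1 ∘ v3
rearranged into index order: v1 ∘ v2 ∘ v3


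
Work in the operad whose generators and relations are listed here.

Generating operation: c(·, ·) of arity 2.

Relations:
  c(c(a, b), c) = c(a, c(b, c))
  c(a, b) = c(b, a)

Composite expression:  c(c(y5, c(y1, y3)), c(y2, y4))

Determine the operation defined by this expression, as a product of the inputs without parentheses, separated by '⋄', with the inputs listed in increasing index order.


y1 ⋄ y2 ⋄ y3 ⋄ y4 ⋄ y5

Shape and order are irrelevant to c; the y-input set decides.
c(y1, y3) unparenthesizes to y1 ⋄ y3
c(y5, c(y1, y3)) unparenthesizes to y5 ⋄ y1 ⋄ y3
c(y2, y4) unparenthesizes to y2 ⋄ y4
c(c(y5, c(y1, y3)), c(y2, y4)) unparenthesizes to y5 ⋄ y1 ⋄ y3 ⋄ y2 ⋄ y4
reordering the factors by index: y1 ⋄ y2 ⋄ y3 ⋄ y4 ⋄ y5


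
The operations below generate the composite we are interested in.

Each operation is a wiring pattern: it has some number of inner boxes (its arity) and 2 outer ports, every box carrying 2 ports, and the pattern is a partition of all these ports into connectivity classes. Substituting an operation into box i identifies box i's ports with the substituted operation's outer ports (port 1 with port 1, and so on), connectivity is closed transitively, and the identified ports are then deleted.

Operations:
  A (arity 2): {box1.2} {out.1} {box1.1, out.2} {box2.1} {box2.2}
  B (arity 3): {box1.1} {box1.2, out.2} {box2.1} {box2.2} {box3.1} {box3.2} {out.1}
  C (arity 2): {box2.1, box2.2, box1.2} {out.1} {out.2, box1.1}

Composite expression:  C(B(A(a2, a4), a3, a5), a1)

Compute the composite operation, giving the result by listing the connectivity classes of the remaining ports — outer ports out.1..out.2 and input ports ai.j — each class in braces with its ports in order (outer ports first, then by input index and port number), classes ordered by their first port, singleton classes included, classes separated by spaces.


{out.1} {out.2} {a1.1, a1.2, a2.1} {a2.2} {a3.1} {a3.2} {a4.1} {a4.2} {a5.1} {a5.2}

Reachability decides: close wires over C-identified ports.
stage A: inputs (a2, a4), connectivity {out.1} {out.2, a2.1} {a2.2} {a4.1} {a4.2}, out.j its boundary
stage B: inputs (a2, a4, a3, a5), connectivity {out.1} {out.2, a2.1} {a2.2} {a3.1} {a3.2} {a4.1} {a4.2} {a5.1} {a5.2}, out.j its boundary
stage C: inputs (a2, a4, a3, a5, a1), connectivity {out.1} {out.2} {a1.1, a1.2, a2.1} {a2.2} {a3.1} {a3.2} {a4.1} {a4.2} {a5.1} {a5.2}, out.j its boundary


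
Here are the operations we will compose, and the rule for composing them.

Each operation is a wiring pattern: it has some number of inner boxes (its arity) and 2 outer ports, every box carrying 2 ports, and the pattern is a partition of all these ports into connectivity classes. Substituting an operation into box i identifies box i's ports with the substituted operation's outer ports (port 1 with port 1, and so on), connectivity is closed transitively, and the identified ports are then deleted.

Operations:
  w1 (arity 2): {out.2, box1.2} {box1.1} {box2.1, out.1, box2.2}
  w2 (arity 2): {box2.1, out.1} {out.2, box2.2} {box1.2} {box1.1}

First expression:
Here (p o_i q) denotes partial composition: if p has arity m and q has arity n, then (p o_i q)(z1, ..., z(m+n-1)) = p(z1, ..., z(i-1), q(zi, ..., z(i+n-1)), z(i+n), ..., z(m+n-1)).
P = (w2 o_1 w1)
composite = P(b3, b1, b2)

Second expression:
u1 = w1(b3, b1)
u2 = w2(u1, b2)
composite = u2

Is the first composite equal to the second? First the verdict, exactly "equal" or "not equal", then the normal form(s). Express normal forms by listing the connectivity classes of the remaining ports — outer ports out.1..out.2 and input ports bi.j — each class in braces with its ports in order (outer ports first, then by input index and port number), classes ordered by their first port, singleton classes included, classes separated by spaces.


equal; both compose to {out.1, b2.1} {out.2, b2.2} {b1.1, b1.2} {b3.1} {b3.2}

The first expression, normalized: {out.1, b2.1} {out.2, b2.2} {b1.1, b1.2} {b3.1} {b3.2}
The second expression, normalized: {out.1, b2.1} {out.2, b2.2} {b1.1, b1.2} {b3.1} {b3.2}
The forms coincide; equal.


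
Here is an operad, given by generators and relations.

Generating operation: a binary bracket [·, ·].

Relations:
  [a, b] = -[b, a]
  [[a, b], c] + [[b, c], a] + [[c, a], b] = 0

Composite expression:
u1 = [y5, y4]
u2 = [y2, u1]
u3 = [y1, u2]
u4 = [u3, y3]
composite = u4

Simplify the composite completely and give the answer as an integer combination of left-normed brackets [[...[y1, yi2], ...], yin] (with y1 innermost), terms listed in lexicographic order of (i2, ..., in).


-[[[[y1, y2], y4], y5], y3] + [[[[y1, y2], y5], y4], y3] + [[[[y1, y4], y5], y2], y3] - [[[[y1, y5], y4], y2], y3]


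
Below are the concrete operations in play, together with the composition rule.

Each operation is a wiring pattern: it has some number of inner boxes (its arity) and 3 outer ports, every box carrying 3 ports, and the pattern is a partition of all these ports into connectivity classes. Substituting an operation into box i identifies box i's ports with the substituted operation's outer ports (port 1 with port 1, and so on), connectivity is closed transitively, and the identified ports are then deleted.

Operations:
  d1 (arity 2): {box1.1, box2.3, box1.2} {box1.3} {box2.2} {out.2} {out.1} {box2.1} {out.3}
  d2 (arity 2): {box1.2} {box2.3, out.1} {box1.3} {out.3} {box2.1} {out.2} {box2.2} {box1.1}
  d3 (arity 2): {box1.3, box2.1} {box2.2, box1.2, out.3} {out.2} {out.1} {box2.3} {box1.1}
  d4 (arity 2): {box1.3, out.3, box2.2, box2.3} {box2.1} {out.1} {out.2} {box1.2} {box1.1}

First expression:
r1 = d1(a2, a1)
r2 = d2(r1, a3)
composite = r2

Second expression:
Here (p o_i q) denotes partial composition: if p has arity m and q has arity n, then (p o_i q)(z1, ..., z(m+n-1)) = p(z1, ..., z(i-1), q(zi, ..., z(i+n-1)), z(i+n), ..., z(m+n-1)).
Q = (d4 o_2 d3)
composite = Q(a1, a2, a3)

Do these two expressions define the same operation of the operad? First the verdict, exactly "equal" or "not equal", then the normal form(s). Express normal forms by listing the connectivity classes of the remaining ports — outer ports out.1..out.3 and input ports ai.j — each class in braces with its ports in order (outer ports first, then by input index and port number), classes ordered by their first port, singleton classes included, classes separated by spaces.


The first composite normalizes to {out.1, a3.3} {out.2} {out.3} {a1.1} {a1.2} {a1.3, a2.1, a2.2} {a2.3} {a3.1} {a3.2}
The second composite normalizes to {out.1} {out.2} {out.3, a1.3, a2.2, a3.2} {a1.1} {a1.2} {a2.1} {a2.3, a3.1} {a3.3}
The normal forms differ: not equal.

not equal: they reduce to {out.1, a3.3} {out.2} {out.3} {a1.1} {a1.2} {a1.3, a2.1, a2.2} {a2.3} {a3.1} {a3.2} and {out.1} {out.2} {out.3, a1.3, a2.2, a3.2} {a1.1} {a1.2} {a2.1} {a2.3, a3.1} {a3.3}


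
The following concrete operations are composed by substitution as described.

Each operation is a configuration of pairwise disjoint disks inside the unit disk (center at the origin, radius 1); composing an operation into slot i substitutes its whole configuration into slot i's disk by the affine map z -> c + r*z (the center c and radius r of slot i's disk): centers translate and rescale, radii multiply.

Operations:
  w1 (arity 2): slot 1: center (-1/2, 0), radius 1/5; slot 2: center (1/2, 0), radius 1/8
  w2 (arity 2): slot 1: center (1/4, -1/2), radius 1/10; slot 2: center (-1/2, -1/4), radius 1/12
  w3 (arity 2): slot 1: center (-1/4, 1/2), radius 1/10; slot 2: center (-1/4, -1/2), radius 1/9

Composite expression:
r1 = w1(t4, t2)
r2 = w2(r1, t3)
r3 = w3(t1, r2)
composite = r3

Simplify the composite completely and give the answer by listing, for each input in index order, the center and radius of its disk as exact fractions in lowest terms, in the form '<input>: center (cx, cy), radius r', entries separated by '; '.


Only the slot chain above each t matters under w3; compose those maps.
t1 passes through 1 substitution, ending at center (-1/4, 1/2), radius 1/10
t4 passes through 3 substitutions, ending at center (-41/180, -5/9), radius 1/450
t2 passes through 3 substitutions, ending at center (-13/60, -5/9), radius 1/720
t3 passes through 2 substitutions, ending at center (-11/36, -19/36), radius 1/108

t1: center (-1/4, 1/2), radius 1/10; t2: center (-13/60, -5/9), radius 1/720; t3: center (-11/36, -19/36), radius 1/108; t4: center (-41/180, -5/9), radius 1/450


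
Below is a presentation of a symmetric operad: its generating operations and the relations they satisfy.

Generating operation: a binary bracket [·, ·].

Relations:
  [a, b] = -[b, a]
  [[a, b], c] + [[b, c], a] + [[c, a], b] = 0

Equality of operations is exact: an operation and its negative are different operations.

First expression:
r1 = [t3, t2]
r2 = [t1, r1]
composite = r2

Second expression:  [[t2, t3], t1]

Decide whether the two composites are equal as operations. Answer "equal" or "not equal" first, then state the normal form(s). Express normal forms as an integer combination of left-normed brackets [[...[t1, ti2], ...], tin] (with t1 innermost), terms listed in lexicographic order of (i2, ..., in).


equal — both sides give -[[t1, t2], t3] + [[t1, t3], t2]

The first expression reduces to -[[t1, t2], t3] + [[t1, t3], t2]
The second expression reduces to -[[t1, t2], t3] + [[t1, t3], t2]
Both agree, so they are equal.


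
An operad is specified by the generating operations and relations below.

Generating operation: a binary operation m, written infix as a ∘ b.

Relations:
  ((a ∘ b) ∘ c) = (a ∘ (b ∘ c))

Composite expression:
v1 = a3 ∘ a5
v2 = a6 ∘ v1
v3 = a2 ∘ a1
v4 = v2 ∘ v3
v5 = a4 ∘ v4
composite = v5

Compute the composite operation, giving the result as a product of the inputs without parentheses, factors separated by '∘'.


Every regrouping of m is equal, so read the a-inputs in written order.
(a3 ∘ a5) flattens to a3 ∘ a5
(a6 ∘ (a3 ∘ a5)) flattens to a6 ∘ a3 ∘ a5
(a2 ∘ a1) flattens to a2 ∘ a1
((a6 ∘ (a3 ∘ a5)) ∘ (a2 ∘ a1)) flattens to a6 ∘ a3 ∘ a5 ∘ a2 ∘ a1
(a4 ∘ ((a6 ∘ (a3 ∘ a5)) ∘ (a2 ∘ a1))) flattens to a4 ∘ a6 ∘ a3 ∘ a5 ∘ a2 ∘ a1

a4 ∘ a6 ∘ a3 ∘ a5 ∘ a2 ∘ a1


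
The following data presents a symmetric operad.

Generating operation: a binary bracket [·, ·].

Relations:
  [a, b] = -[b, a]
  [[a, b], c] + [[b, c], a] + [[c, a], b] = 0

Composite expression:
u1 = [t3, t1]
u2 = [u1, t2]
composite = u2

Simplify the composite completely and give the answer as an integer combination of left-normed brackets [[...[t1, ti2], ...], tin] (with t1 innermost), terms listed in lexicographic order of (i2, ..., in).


-[[t1, t3], t2]

Antisymmetry and Jacobi reduce to t1-anchored left-normed brackets.
Composite bracket: [[t3, t1], t2]
Expanding via [a, b] = ab - ba: 4 signed words (2^2 = 4).
Coefficients come from the t1-initial words:
  the word t1t3t2 carries sign -1 and contributes -[[t1, t3], t2]


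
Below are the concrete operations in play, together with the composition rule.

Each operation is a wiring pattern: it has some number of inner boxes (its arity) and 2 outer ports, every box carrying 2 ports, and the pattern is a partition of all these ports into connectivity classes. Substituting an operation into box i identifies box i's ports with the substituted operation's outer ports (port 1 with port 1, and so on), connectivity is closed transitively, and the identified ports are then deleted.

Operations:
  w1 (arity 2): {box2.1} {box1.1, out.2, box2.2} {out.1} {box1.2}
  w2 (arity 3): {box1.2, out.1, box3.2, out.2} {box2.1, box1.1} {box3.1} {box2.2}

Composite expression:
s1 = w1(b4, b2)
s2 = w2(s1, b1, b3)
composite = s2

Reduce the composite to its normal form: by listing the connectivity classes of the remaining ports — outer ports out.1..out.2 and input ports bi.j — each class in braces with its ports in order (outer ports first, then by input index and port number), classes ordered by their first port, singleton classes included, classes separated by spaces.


{out.1, out.2, b2.2, b3.2, b4.1} {b1.1} {b1.2} {b2.1} {b3.1} {b4.2}

Reachability decides: close wires over w2-identified ports.
after w1, the pattern on (b4, b2) reads {out.1} {out.2, b2.2, b4.1} {b2.1} {b4.2} (out.j = its outer ports)
after w2, the pattern on (b4, b2, b1, b3) reads {out.1, out.2, b2.2, b3.2, b4.1} {b1.1} {b1.2} {b2.1} {b3.1} {b4.2} (out.j = its outer ports)


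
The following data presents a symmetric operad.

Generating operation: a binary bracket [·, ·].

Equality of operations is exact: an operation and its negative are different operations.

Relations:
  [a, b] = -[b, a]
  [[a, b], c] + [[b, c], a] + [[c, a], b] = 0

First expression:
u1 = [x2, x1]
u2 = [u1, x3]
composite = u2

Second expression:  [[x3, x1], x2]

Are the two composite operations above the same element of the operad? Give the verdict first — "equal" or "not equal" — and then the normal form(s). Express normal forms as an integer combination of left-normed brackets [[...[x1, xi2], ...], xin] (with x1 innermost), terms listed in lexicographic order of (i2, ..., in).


Normal form of the first expression: -[[x1, x2], x3]
Normal form of the second expression: -[[x1, x3], x2]
No match — not equal.

not equal; the first gives -[[x1, x2], x3] and the second -[[x1, x3], x2]


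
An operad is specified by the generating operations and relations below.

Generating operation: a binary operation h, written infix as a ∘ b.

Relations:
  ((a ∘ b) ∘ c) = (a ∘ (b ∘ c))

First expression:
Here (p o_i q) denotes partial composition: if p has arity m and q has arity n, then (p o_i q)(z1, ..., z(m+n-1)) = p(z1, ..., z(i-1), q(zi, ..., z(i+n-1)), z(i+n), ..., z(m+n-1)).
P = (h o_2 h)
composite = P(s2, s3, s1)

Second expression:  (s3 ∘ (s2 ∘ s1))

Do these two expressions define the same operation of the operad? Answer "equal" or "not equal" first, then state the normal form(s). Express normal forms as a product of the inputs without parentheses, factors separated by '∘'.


In normal form, the first expression is s2 ∘ s3 ∘ s1
In normal form, the second expression is s3 ∘ s2 ∘ s1
They disagree, so not equal.

not equal; the first gives s2 ∘ s3 ∘ s1 and the second s3 ∘ s2 ∘ s1


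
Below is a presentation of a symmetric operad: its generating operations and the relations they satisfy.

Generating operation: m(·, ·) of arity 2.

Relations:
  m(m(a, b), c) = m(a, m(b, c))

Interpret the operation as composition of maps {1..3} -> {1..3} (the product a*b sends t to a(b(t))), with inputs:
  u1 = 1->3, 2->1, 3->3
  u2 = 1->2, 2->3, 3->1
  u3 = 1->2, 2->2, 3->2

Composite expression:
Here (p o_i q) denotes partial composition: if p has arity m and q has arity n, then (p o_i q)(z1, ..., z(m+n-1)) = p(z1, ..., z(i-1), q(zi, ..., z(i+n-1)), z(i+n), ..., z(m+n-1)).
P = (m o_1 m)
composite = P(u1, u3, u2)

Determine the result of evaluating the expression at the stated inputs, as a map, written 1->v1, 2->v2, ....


1->1, 2->1, 3->1

m(u1, u3) = 1->1, 2->1, 3->1
m(m(u1, u3), u2) = 1->1, 2->1, 3->1


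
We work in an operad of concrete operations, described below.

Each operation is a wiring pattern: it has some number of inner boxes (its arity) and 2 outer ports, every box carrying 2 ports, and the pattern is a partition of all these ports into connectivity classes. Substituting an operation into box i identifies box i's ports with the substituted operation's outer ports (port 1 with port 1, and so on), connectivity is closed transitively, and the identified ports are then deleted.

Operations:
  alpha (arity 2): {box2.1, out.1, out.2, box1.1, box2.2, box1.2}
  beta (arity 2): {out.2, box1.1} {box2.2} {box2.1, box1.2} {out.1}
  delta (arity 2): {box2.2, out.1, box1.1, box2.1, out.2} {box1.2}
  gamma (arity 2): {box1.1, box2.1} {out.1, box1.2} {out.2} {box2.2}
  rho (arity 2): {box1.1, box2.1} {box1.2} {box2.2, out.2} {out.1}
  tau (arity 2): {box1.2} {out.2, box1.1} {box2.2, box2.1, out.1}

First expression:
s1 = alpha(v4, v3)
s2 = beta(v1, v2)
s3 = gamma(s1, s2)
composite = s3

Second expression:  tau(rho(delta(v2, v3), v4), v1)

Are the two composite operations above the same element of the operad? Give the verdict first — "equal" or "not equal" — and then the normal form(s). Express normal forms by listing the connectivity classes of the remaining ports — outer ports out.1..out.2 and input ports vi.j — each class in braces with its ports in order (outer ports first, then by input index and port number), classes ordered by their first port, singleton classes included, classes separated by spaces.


Reducing the first expression gives {out.1, v3.1, v3.2, v4.1, v4.2} {out.2} {v1.1} {v1.2, v2.1} {v2.2}
Reducing the second expression gives {out.1, v1.1, v1.2} {out.2} {v2.1, v3.1, v3.2, v4.1} {v2.2} {v4.2}
No match — not equal.

not equal — first {out.1, v3.1, v3.2, v4.1, v4.2} {out.2} {v1.1} {v1.2, v2.1} {v2.2}, second {out.1, v1.1, v1.2} {out.2} {v2.1, v3.1, v3.2, v4.1} {v2.2} {v4.2}


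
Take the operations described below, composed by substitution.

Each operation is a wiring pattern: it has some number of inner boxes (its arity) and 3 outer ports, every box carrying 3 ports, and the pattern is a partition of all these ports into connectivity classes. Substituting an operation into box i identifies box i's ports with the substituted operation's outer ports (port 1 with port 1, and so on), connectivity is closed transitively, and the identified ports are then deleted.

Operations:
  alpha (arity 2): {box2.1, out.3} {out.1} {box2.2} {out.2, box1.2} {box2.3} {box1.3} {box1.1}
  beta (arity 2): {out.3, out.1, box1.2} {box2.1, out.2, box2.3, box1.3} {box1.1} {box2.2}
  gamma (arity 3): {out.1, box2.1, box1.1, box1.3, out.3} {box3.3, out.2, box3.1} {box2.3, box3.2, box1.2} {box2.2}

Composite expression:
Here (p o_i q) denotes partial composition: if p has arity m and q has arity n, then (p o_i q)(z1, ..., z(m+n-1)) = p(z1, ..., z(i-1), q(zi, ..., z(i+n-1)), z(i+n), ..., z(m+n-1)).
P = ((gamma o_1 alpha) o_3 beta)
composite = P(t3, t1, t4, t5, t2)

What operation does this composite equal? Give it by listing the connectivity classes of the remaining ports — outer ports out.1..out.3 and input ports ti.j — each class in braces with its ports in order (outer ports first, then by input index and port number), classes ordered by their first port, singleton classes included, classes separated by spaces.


{out.1, out.3, t1.1, t2.2, t3.2, t4.2} {out.2, t2.1, t2.3} {t1.2} {t1.3} {t3.1} {t3.3} {t4.1} {t4.3, t5.1, t5.3} {t5.2}

Connectivity passes through glued gamma-boundaries; trace each wire chain.
composing alpha on (t3, t1), with out.j its own outer ports: {out.1} {out.2, t3.2} {out.3, t1.1} {t1.2} {t1.3} {t3.1} {t3.3}
composing beta on (t4, t5), with out.j its own outer ports: {out.1, out.3, t4.2} {out.2, t4.3, t5.1, t5.3} {t4.1} {t5.2}
composing gamma on (t3, t1, t4, t5, t2), with out.j its own outer ports: {out.1, out.3, t1.1, t2.2, t3.2, t4.2} {out.2, t2.1, t2.3} {t1.2} {t1.3} {t3.1} {t3.3} {t4.1} {t4.3, t5.1, t5.3} {t5.2}


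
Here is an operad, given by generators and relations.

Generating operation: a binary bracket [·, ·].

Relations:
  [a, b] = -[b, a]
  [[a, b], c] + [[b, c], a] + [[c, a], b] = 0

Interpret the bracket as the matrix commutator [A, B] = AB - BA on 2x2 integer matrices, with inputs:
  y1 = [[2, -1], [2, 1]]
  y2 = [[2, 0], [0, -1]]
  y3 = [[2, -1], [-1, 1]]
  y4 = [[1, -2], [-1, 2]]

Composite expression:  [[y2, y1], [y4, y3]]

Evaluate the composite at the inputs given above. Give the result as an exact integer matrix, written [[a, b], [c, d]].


[[24, 6], [-12, -24]]


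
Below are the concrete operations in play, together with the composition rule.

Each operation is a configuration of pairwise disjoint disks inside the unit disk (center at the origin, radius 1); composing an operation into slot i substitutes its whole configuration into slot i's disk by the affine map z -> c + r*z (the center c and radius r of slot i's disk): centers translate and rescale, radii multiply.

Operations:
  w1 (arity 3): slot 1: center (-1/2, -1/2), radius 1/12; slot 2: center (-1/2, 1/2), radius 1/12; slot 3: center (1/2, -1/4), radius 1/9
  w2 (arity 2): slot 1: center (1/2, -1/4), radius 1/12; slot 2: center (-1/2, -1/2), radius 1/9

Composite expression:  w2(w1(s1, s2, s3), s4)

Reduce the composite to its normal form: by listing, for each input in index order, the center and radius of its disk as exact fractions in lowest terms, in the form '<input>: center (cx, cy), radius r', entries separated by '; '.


s1: center (11/24, -7/24), radius 1/144; s2: center (11/24, -5/24), radius 1/144; s3: center (13/24, -13/48), radius 1/108; s4: center (-1/2, -1/2), radius 1/9


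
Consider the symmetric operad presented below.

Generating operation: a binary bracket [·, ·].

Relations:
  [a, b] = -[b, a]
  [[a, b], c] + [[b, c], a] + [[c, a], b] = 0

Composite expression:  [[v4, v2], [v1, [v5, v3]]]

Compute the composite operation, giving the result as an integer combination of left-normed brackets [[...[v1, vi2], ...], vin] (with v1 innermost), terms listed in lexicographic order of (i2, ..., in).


-[[[[v1, v3], v5], v2], v4] + [[[[v1, v3], v5], v4], v2] + [[[[v1, v5], v3], v2], v4] - [[[[v1, v5], v3], v4], v2]


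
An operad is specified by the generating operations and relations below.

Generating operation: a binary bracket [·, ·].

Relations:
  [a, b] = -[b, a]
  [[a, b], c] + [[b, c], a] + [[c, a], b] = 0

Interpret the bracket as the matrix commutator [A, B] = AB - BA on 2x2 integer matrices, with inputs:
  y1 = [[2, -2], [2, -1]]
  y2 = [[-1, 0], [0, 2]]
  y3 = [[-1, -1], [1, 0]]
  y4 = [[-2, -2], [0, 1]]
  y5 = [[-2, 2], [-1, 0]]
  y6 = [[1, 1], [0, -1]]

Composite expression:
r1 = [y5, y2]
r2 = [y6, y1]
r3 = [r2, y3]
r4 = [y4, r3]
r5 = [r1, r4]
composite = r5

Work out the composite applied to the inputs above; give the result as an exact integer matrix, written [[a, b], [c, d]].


[y5, y2] = [[0, 6], [3, 0]]
[y6, y1] = [[2, -7], [-4, -2]]
[[y6, y1], y3] = [[-11, -11], [0, 11]]
[y4, [[y6, y1], y3]] = [[0, -11], [0, 0]]
[[y5, y2], [y4, [[y6, y1], y3]]] = [[33, 0], [0, -33]]

[[33, 0], [0, -33]]


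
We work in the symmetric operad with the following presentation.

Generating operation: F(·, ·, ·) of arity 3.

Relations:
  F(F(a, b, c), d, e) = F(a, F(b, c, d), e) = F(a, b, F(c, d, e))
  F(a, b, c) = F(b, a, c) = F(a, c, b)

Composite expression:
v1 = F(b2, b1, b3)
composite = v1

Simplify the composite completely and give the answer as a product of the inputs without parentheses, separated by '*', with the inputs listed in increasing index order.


b1 * b2 * b3


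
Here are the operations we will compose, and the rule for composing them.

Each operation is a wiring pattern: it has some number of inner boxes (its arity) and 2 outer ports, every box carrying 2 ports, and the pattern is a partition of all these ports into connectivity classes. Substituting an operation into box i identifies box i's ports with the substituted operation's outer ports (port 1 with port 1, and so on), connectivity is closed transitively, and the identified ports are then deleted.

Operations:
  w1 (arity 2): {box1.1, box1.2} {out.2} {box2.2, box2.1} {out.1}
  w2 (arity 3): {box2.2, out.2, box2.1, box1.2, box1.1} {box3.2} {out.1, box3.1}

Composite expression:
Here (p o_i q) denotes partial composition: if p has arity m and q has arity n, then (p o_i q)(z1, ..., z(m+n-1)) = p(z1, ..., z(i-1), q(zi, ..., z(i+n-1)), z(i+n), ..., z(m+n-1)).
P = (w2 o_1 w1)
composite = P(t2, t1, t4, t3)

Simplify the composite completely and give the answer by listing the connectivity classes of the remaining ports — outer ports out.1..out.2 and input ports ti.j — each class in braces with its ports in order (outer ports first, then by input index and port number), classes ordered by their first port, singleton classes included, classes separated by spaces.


{out.1, t3.1} {out.2, t4.1, t4.2} {t1.1, t1.2} {t2.1, t2.2} {t3.2}

Two ports join when wires chain via w2-identified ports.
composing w1 on (t2, t1), with out.j its own outer ports: {out.1} {out.2} {t1.1, t1.2} {t2.1, t2.2}
composing w2 on (t2, t1, t4, t3), with out.j its own outer ports: {out.1, t3.1} {out.2, t4.1, t4.2} {t1.1, t1.2} {t2.1, t2.2} {t3.2}


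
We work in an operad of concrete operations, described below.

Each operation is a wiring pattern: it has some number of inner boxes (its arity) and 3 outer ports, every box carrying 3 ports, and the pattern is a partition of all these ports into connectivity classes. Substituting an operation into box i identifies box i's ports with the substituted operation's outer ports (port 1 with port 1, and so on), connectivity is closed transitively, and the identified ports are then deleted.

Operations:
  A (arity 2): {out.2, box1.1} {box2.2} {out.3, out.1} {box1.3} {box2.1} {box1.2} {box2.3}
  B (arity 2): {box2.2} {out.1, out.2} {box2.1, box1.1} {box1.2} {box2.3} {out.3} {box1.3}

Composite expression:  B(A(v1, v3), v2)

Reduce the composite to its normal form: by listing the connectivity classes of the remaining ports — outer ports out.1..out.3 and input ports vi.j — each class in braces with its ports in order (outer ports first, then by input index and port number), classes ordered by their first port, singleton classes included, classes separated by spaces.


{out.1, out.2} {out.3} {v1.1} {v1.2} {v1.3} {v2.1} {v2.2} {v2.3} {v3.1} {v3.2} {v3.3}


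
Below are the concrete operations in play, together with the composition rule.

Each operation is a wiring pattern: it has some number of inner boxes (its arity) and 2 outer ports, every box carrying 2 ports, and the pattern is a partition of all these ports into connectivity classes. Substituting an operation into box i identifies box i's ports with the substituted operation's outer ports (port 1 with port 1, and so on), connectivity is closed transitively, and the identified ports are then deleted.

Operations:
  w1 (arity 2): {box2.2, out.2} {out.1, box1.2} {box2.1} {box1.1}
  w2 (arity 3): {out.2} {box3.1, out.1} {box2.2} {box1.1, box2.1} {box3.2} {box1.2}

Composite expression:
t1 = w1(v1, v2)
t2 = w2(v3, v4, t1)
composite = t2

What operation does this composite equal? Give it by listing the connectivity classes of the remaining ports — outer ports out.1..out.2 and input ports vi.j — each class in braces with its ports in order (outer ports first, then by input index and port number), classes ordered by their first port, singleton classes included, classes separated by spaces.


Reachability decides: close wires over w2-identified ports.
the subtree at w1 composes to {out.1, v1.2} {out.2, v2.2} {v1.1} {v2.1} on (v1, v2); out.j = own outer ports
the subtree at w2 composes to {out.1, v1.2} {out.2} {v1.1} {v2.1} {v2.2} {v3.1, v4.1} {v3.2} {v4.2} on (v3, v4, v1, v2); out.j = own outer ports

{out.1, v1.2} {out.2} {v1.1} {v2.1} {v2.2} {v3.1, v4.1} {v3.2} {v4.2}


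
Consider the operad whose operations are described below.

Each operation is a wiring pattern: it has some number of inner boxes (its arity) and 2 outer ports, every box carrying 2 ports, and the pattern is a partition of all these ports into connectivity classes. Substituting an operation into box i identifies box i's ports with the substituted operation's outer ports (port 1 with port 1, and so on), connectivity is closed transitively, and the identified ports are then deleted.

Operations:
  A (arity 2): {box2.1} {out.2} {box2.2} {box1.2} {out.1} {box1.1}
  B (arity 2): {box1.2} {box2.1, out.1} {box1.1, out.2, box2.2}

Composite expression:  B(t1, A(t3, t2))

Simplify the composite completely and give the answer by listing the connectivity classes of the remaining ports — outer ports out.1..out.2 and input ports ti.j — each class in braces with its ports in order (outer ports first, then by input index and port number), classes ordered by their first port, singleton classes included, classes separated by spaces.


{out.1} {out.2, t1.1} {t1.2} {t2.1} {t2.2} {t3.1} {t3.2}

After gluing at B, chains via deleted ports link the t-ports.
composing A on (t3, t2), with out.j its own outer ports: {out.1} {out.2} {t2.1} {t2.2} {t3.1} {t3.2}
composing B on (t1, t3, t2), with out.j its own outer ports: {out.1} {out.2, t1.1} {t1.2} {t2.1} {t2.2} {t3.1} {t3.2}


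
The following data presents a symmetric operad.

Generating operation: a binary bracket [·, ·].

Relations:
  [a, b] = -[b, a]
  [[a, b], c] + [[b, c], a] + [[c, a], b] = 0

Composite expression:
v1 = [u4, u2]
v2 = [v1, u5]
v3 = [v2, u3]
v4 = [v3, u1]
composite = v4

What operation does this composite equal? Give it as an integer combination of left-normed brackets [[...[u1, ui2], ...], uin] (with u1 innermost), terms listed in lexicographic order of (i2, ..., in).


[[[[u1, u2], u4], u5], u3] - [[[[u1, u3], u2], u4], u5] + [[[[u1, u3], u4], u2], u5] + [[[[u1, u3], u5], u2], u4] - [[[[u1, u3], u5], u4], u2] - [[[[u1, u4], u2], u5], u3] - [[[[u1, u5], u2], u4], u3] + [[[[u1, u5], u4], u2], u3]

In the tensor algebra, words opening u1 carry the u1-anchored form.
Composite bracket: [[[[u4, u2], u5], u3], u1]
Under [a, b] = ab - ba we get 16 signed associative words (2^4 = 16).
Coefficients come from the u1-initial words:
  the word u1u2u4u5u3 carries sign +1 and contributes +[[[[u1, u2], u4], u5], u3]
  the word u1u3u2u4u5 carries sign -1 and contributes -[[[[u1, u3], u2], u4], u5]
  the word u1u3u4u2u5 carries sign +1 and contributes +[[[[u1, u3], u4], u2], u5]
  the word u1u3u5u2u4 carries sign +1 and contributes +[[[[u1, u3], u5], u2], u4]
  the word u1u3u5u4u2 carries sign -1 and contributes -[[[[u1, u3], u5], u4], u2]
  the word u1u4u2u5u3 carries sign -1 and contributes -[[[[u1, u4], u2], u5], u3]
  the word u1u5u2u4u3 carries sign -1 and contributes -[[[[u1, u5], u2], u4], u3]
  the word u1u5u4u2u3 carries sign +1 and contributes +[[[[u1, u5], u4], u2], u3]


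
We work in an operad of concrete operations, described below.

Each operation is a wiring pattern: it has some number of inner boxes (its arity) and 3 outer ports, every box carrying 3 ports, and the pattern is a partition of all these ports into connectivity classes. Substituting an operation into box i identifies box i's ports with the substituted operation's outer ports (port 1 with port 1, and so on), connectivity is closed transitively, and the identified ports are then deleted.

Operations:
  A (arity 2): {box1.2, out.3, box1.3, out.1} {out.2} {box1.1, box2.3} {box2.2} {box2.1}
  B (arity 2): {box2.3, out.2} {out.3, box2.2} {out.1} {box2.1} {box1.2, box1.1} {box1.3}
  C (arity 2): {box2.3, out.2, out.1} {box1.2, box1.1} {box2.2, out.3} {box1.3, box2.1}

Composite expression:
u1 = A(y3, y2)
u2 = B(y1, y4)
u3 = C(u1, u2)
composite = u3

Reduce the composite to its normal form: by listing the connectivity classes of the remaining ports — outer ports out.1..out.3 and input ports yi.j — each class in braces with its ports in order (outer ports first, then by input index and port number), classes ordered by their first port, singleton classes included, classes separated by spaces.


{out.1, out.2, y4.2} {out.3, y4.3} {y1.1, y1.2} {y1.3} {y2.1} {y2.2} {y2.3, y3.1} {y3.2, y3.3} {y4.1}

Substituting into C glues patterns; closure does the rest.
composing A on (y3, y2), with out.j its own outer ports: {out.1, out.3, y3.2, y3.3} {out.2} {y2.1} {y2.2} {y2.3, y3.1}
composing B on (y1, y4), with out.j its own outer ports: {out.1} {out.2, y4.3} {out.3, y4.2} {y1.1, y1.2} {y1.3} {y4.1}
composing C on (y3, y2, y1, y4), with out.j its own outer ports: {out.1, out.2, y4.2} {out.3, y4.3} {y1.1, y1.2} {y1.3} {y2.1} {y2.2} {y2.3, y3.1} {y3.2, y3.3} {y4.1}


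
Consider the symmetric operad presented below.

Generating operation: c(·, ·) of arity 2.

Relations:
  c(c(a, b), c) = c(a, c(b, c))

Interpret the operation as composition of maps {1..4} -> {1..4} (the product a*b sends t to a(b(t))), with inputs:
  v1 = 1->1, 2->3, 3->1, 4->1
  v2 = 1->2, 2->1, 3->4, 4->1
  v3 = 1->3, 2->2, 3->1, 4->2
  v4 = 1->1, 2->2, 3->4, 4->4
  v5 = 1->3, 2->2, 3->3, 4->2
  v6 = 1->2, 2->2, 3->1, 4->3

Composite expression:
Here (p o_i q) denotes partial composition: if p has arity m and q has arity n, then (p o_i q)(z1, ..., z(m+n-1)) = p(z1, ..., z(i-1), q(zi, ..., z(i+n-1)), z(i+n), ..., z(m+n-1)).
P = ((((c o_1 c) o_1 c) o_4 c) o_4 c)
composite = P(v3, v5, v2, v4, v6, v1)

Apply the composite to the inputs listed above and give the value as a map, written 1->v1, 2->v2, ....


1->1, 2->2, 3->1, 4->1

c(v3, v5) = 1->1, 2->2, 3->1, 4->2
c(c(v3, v5), v2) = 1->2, 2->1, 3->2, 4->1
c(v4, v6) = 1->2, 2->2, 3->1, 4->4
c(c(v4, v6), v1) = 1->2, 2->1, 3->2, 4->2
c(c(c(v3, v5), v2), c(c(v4, v6), v1)) = 1->1, 2->2, 3->1, 4->1


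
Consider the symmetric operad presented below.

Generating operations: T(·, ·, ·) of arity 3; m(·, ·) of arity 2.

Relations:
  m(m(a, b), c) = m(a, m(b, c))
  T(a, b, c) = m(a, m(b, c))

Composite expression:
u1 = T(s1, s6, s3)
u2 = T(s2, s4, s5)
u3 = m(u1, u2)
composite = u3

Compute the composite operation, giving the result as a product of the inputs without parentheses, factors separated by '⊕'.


s1 ⊕ s6 ⊕ s3 ⊕ s2 ⊕ s4 ⊕ s5

Under associativity of m, the answer is the s's in reading order.
T(s1, s6, s3) linearizes to s1 ⊕ s6 ⊕ s3
T(s2, s4, s5) linearizes to s2 ⊕ s4 ⊕ s5
m(T(s1, s6, s3), T(s2, s4, s5)) linearizes to s1 ⊕ s6 ⊕ s3 ⊕ s2 ⊕ s4 ⊕ s5


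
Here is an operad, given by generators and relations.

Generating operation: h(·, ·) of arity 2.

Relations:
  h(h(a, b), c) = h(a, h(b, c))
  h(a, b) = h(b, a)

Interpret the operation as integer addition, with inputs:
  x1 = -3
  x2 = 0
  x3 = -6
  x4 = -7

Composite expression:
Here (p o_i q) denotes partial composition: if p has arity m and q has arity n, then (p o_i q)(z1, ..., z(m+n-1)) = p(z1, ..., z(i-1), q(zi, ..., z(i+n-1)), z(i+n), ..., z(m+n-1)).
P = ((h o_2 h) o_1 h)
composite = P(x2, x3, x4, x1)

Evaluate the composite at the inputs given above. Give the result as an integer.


h(x2, x3) = -6
h(x4, x1) = -10
h(h(x2, x3), h(x4, x1)) = -16

-16


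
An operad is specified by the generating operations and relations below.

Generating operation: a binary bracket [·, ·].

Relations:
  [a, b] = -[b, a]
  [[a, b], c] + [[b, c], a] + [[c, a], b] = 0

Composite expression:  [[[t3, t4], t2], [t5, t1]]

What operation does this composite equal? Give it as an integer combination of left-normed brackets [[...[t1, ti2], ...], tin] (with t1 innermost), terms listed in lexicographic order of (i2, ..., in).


-[[[[t1, t5], t2], t3], t4] + [[[[t1, t5], t2], t4], t3] + [[[[t1, t5], t3], t4], t2] - [[[[t1, t5], t4], t3], t2]

A multilinear Lie element is pinned by t1-initial words (t1 innermost).
Composite bracket: [[[t3, t4], t2], [t5, t1]]
Applying ab - ba throughout gives 16 signed words (2^4 = 16).
Words beginning with t1 determine it all:
  from t1t5t2t3t4, sign -1: term -[[[[t1, t5], t2], t3], t4]
  from t1t5t2t4t3, sign +1: term +[[[[t1, t5], t2], t4], t3]
  from t1t5t3t4t2, sign +1: term +[[[[t1, t5], t3], t4], t2]
  from t1t5t4t3t2, sign -1: term -[[[[t1, t5], t4], t3], t2]


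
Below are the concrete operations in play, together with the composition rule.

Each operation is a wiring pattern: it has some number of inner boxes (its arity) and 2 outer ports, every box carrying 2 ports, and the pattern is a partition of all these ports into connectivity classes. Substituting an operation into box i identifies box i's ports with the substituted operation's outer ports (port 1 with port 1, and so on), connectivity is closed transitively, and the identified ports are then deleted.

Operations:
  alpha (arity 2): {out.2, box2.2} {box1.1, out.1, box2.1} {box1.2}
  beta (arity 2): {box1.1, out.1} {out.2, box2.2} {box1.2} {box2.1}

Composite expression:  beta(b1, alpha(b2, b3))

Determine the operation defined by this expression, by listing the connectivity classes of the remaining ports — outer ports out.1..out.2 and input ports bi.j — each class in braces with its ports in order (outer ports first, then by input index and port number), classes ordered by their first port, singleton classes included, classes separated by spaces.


{out.1, b1.1} {out.2, b3.2} {b1.2} {b2.1, b3.1} {b2.2}

Reachability decides: close wires over beta-identified ports.
alpha over (b2, b3) gives {out.1, b2.1, b3.1} {out.2, b3.2} {b2.2}, out.j being that stage's outer ports
beta over (b1, b2, b3) gives {out.1, b1.1} {out.2, b3.2} {b1.2} {b2.1, b3.1} {b2.2}, out.j being that stage's outer ports


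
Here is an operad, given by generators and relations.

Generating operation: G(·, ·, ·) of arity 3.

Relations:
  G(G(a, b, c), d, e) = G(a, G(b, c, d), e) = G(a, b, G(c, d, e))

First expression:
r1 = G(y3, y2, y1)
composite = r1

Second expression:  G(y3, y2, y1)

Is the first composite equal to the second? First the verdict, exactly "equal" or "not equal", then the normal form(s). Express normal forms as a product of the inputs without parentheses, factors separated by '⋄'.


equal; the common form is y3 ⋄ y2 ⋄ y1

The first composite normalizes to y3 ⋄ y2 ⋄ y1
The second composite normalizes to y3 ⋄ y2 ⋄ y1
One common form — equal.


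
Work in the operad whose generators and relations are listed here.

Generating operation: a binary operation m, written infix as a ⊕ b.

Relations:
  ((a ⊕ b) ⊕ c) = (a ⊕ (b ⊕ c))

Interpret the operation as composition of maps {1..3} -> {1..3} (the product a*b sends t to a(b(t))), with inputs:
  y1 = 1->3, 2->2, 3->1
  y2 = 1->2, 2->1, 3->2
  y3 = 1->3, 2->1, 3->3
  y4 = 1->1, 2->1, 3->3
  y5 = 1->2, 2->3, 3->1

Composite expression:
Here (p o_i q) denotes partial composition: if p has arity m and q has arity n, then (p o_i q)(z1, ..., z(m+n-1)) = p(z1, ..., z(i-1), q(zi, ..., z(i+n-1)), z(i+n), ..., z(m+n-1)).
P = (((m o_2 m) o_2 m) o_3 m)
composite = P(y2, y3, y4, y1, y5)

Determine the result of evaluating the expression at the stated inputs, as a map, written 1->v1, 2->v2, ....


(y4 ⊕ y1) = 1->3, 2->1, 3->1
(y3 ⊕ (y4 ⊕ y1)) = 1->3, 2->3, 3->3
((y3 ⊕ (y4 ⊕ y1)) ⊕ y5) = 1->3, 2->3, 3->3
(y2 ⊕ ((y3 ⊕ (y4 ⊕ y1)) ⊕ y5)) = 1->2, 2->2, 3->2

1->2, 2->2, 3->2


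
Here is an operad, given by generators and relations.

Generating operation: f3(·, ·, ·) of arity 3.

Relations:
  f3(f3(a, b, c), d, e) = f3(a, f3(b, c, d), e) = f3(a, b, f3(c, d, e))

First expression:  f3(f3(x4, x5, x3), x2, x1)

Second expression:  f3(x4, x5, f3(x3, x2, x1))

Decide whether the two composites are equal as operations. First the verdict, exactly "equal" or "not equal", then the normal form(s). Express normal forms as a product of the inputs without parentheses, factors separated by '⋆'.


equal; the common form is x4 ⋆ x5 ⋆ x3 ⋆ x2 ⋆ x1

Reducing the first expression gives x4 ⋆ x5 ⋆ x3 ⋆ x2 ⋆ x1
Reducing the second expression gives x4 ⋆ x5 ⋆ x3 ⋆ x2 ⋆ x1
The forms coincide; equal.
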